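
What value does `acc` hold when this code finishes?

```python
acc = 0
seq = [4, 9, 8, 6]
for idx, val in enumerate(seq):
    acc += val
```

Let's trace through this code step by step.

Initialize: acc = 0
Initialize: seq = [4, 9, 8, 6]
Entering loop: for idx, val in enumerate(seq):

After execution: acc = 27
27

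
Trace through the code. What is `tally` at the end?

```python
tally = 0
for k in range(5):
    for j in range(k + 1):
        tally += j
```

Let's trace through this code step by step.

Initialize: tally = 0
Entering loop: for k in range(5):

After execution: tally = 20
20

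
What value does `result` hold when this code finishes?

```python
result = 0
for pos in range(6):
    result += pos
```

Let's trace through this code step by step.

Initialize: result = 0
Entering loop: for pos in range(6):

After execution: result = 15
15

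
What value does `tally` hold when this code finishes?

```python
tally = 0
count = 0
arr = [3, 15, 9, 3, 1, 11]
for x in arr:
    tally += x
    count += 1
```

Let's trace through this code step by step.

Initialize: tally = 0
Initialize: count = 0
Initialize: arr = [3, 15, 9, 3, 1, 11]
Entering loop: for x in arr:

After execution: tally = 42
42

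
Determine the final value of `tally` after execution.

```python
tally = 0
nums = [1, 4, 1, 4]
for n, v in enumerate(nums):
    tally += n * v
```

Let's trace through this code step by step.

Initialize: tally = 0
Initialize: nums = [1, 4, 1, 4]
Entering loop: for n, v in enumerate(nums):

After execution: tally = 18
18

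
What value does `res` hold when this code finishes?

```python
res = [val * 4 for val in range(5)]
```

Let's trace through this code step by step.

Initialize: res = [val * 4 for val in range(5)]

After execution: res = [0, 4, 8, 12, 16]
[0, 4, 8, 12, 16]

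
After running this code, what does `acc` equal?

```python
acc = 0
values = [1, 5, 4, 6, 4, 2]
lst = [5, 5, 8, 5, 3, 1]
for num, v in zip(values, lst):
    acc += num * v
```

Let's trace through this code step by step.

Initialize: acc = 0
Initialize: values = [1, 5, 4, 6, 4, 2]
Initialize: lst = [5, 5, 8, 5, 3, 1]
Entering loop: for num, v in zip(values, lst):

After execution: acc = 106
106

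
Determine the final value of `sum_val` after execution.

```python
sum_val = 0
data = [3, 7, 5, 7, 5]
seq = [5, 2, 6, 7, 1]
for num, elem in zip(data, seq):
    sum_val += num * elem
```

Let's trace through this code step by step.

Initialize: sum_val = 0
Initialize: data = [3, 7, 5, 7, 5]
Initialize: seq = [5, 2, 6, 7, 1]
Entering loop: for num, elem in zip(data, seq):

After execution: sum_val = 113
113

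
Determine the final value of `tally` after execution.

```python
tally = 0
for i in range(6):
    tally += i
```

Let's trace through this code step by step.

Initialize: tally = 0
Entering loop: for i in range(6):

After execution: tally = 15
15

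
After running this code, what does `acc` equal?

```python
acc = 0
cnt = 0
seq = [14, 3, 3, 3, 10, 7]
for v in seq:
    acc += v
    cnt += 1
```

Let's trace through this code step by step.

Initialize: acc = 0
Initialize: cnt = 0
Initialize: seq = [14, 3, 3, 3, 10, 7]
Entering loop: for v in seq:

After execution: acc = 40
40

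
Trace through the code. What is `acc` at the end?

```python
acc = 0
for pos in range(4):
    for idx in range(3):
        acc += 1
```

Let's trace through this code step by step.

Initialize: acc = 0
Entering loop: for pos in range(4):

After execution: acc = 12
12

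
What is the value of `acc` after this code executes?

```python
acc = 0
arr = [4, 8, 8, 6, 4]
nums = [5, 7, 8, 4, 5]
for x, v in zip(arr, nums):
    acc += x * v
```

Let's trace through this code step by step.

Initialize: acc = 0
Initialize: arr = [4, 8, 8, 6, 4]
Initialize: nums = [5, 7, 8, 4, 5]
Entering loop: for x, v in zip(arr, nums):

After execution: acc = 184
184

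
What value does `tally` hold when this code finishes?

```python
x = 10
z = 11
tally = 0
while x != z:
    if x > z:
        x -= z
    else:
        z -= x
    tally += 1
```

Let's trace through this code step by step.

Initialize: x = 10
Initialize: z = 11
Initialize: tally = 0
Entering loop: while x != z:

After execution: tally = 10
10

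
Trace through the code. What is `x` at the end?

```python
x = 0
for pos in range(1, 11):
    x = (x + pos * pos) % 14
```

Let's trace through this code step by step.

Initialize: x = 0
Entering loop: for pos in range(1, 11):

After execution: x = 7
7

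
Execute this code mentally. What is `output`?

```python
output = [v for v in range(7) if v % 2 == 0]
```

Let's trace through this code step by step.

Initialize: output = [v for v in range(7) if v % 2 == 0]

After execution: output = [0, 2, 4, 6]
[0, 2, 4, 6]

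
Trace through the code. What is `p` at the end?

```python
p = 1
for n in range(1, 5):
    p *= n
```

Let's trace through this code step by step.

Initialize: p = 1
Entering loop: for n in range(1, 5):

After execution: p = 24
24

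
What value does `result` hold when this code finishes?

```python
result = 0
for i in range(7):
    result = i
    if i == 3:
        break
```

Let's trace through this code step by step.

Initialize: result = 0
Entering loop: for i in range(7):

After execution: result = 3
3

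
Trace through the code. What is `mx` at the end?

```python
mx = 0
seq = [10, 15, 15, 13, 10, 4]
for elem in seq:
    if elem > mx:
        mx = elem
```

Let's trace through this code step by step.

Initialize: mx = 0
Initialize: seq = [10, 15, 15, 13, 10, 4]
Entering loop: for elem in seq:

After execution: mx = 15
15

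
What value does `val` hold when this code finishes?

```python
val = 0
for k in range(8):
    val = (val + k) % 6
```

Let's trace through this code step by step.

Initialize: val = 0
Entering loop: for k in range(8):

After execution: val = 4
4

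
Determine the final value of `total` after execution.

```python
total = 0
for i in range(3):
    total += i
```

Let's trace through this code step by step.

Initialize: total = 0
Entering loop: for i in range(3):

After execution: total = 3
3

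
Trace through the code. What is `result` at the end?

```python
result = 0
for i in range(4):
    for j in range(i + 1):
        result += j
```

Let's trace through this code step by step.

Initialize: result = 0
Entering loop: for i in range(4):

After execution: result = 10
10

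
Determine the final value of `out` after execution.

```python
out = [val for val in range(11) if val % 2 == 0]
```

Let's trace through this code step by step.

Initialize: out = [val for val in range(11) if val % 2 == 0]

After execution: out = [0, 2, 4, 6, 8, 10]
[0, 2, 4, 6, 8, 10]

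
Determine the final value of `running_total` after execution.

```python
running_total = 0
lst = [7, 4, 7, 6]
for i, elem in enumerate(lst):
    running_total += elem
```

Let's trace through this code step by step.

Initialize: running_total = 0
Initialize: lst = [7, 4, 7, 6]
Entering loop: for i, elem in enumerate(lst):

After execution: running_total = 24
24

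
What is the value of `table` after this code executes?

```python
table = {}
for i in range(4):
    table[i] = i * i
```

Let's trace through this code step by step.

Initialize: table = {}
Entering loop: for i in range(4):

After execution: table = {0: 0, 1: 1, 2: 4, 3: 9}
{0: 0, 1: 1, 2: 4, 3: 9}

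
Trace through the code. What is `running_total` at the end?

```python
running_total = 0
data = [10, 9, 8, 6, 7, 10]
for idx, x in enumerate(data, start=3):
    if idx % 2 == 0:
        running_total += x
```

Let's trace through this code step by step.

Initialize: running_total = 0
Initialize: data = [10, 9, 8, 6, 7, 10]
Entering loop: for idx, x in enumerate(data, start=3):

After execution: running_total = 25
25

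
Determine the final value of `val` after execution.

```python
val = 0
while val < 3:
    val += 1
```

Let's trace through this code step by step.

Initialize: val = 0
Entering loop: while val < 3:

After execution: val = 3
3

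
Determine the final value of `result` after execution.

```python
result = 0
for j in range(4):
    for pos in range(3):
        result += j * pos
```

Let's trace through this code step by step.

Initialize: result = 0
Entering loop: for j in range(4):

After execution: result = 18
18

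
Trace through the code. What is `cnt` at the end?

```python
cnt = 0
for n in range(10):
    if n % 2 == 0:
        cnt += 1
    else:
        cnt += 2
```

Let's trace through this code step by step.

Initialize: cnt = 0
Entering loop: for n in range(10):

After execution: cnt = 15
15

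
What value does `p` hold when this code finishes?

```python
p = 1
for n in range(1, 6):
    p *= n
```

Let's trace through this code step by step.

Initialize: p = 1
Entering loop: for n in range(1, 6):

After execution: p = 120
120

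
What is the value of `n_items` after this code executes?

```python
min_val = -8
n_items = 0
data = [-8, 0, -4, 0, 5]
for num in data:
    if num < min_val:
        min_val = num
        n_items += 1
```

Let's trace through this code step by step.

Initialize: min_val = -8
Initialize: n_items = 0
Initialize: data = [-8, 0, -4, 0, 5]
Entering loop: for num in data:

After execution: n_items = 0
0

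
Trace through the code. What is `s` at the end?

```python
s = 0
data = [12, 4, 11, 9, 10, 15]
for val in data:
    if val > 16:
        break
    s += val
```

Let's trace through this code step by step.

Initialize: s = 0
Initialize: data = [12, 4, 11, 9, 10, 15]
Entering loop: for val in data:

After execution: s = 61
61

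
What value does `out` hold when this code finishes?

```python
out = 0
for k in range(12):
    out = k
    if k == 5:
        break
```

Let's trace through this code step by step.

Initialize: out = 0
Entering loop: for k in range(12):

After execution: out = 5
5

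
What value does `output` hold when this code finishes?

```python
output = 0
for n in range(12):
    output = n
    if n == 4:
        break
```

Let's trace through this code step by step.

Initialize: output = 0
Entering loop: for n in range(12):

After execution: output = 4
4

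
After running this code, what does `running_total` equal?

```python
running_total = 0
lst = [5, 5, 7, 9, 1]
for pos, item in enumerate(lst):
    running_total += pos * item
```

Let's trace through this code step by step.

Initialize: running_total = 0
Initialize: lst = [5, 5, 7, 9, 1]
Entering loop: for pos, item in enumerate(lst):

After execution: running_total = 50
50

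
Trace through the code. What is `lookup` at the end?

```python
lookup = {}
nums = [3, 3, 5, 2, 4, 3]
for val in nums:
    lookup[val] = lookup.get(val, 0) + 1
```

Let's trace through this code step by step.

Initialize: lookup = {}
Initialize: nums = [3, 3, 5, 2, 4, 3]
Entering loop: for val in nums:

After execution: lookup = {3: 3, 5: 1, 2: 1, 4: 1}
{3: 3, 5: 1, 2: 1, 4: 1}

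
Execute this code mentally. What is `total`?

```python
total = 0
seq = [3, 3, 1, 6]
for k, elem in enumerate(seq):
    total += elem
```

Let's trace through this code step by step.

Initialize: total = 0
Initialize: seq = [3, 3, 1, 6]
Entering loop: for k, elem in enumerate(seq):

After execution: total = 13
13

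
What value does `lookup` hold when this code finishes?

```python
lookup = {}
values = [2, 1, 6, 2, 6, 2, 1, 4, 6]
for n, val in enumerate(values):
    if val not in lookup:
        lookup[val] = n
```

Let's trace through this code step by step.

Initialize: lookup = {}
Initialize: values = [2, 1, 6, 2, 6, 2, 1, 4, 6]
Entering loop: for n, val in enumerate(values):

After execution: lookup = {2: 0, 1: 1, 6: 2, 4: 7}
{2: 0, 1: 1, 6: 2, 4: 7}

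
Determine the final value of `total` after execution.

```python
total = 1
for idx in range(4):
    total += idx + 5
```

Let's trace through this code step by step.

Initialize: total = 1
Entering loop: for idx in range(4):

After execution: total = 27
27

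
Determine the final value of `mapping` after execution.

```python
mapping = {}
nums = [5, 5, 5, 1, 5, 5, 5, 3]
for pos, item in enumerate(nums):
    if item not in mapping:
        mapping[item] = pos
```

Let's trace through this code step by step.

Initialize: mapping = {}
Initialize: nums = [5, 5, 5, 1, 5, 5, 5, 3]
Entering loop: for pos, item in enumerate(nums):

After execution: mapping = {5: 0, 1: 3, 3: 7}
{5: 0, 1: 3, 3: 7}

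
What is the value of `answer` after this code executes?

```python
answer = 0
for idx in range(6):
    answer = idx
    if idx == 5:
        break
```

Let's trace through this code step by step.

Initialize: answer = 0
Entering loop: for idx in range(6):

After execution: answer = 5
5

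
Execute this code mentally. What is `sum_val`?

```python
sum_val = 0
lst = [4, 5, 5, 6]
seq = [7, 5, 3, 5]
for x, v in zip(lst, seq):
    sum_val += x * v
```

Let's trace through this code step by step.

Initialize: sum_val = 0
Initialize: lst = [4, 5, 5, 6]
Initialize: seq = [7, 5, 3, 5]
Entering loop: for x, v in zip(lst, seq):

After execution: sum_val = 98
98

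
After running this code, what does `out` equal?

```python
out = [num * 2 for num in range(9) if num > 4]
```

Let's trace through this code step by step.

Initialize: out = [num * 2 for num in range(9) if num > 4]

After execution: out = [10, 12, 14, 16]
[10, 12, 14, 16]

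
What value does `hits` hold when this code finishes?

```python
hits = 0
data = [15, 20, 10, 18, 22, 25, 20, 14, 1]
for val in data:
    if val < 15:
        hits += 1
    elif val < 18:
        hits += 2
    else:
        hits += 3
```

Let's trace through this code step by step.

Initialize: hits = 0
Initialize: data = [15, 20, 10, 18, 22, 25, 20, 14, 1]
Entering loop: for val in data:

After execution: hits = 20
20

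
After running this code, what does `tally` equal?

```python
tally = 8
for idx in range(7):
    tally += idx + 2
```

Let's trace through this code step by step.

Initialize: tally = 8
Entering loop: for idx in range(7):

After execution: tally = 43
43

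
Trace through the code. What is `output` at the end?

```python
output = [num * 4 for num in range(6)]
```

Let's trace through this code step by step.

Initialize: output = [num * 4 for num in range(6)]

After execution: output = [0, 4, 8, 12, 16, 20]
[0, 4, 8, 12, 16, 20]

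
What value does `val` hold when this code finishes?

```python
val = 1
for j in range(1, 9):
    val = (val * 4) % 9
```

Let's trace through this code step by step.

Initialize: val = 1
Entering loop: for j in range(1, 9):

After execution: val = 7
7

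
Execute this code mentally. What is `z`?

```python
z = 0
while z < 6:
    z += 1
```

Let's trace through this code step by step.

Initialize: z = 0
Entering loop: while z < 6:

After execution: z = 6
6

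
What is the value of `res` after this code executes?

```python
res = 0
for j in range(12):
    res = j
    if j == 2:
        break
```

Let's trace through this code step by step.

Initialize: res = 0
Entering loop: for j in range(12):

After execution: res = 2
2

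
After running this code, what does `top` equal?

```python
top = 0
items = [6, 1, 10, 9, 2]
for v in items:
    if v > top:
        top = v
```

Let's trace through this code step by step.

Initialize: top = 0
Initialize: items = [6, 1, 10, 9, 2]
Entering loop: for v in items:

After execution: top = 10
10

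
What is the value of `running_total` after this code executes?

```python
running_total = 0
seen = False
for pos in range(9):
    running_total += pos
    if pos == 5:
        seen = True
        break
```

Let's trace through this code step by step.

Initialize: running_total = 0
Initialize: seen = False
Entering loop: for pos in range(9):

After execution: running_total = 15
15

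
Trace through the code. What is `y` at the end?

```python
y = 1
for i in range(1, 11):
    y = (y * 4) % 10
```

Let's trace through this code step by step.

Initialize: y = 1
Entering loop: for i in range(1, 11):

After execution: y = 6
6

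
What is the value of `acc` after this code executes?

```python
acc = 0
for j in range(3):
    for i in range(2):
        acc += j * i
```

Let's trace through this code step by step.

Initialize: acc = 0
Entering loop: for j in range(3):

After execution: acc = 3
3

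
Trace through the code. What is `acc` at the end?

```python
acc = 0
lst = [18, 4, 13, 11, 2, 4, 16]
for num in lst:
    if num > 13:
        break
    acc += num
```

Let's trace through this code step by step.

Initialize: acc = 0
Initialize: lst = [18, 4, 13, 11, 2, 4, 16]
Entering loop: for num in lst:

After execution: acc = 0
0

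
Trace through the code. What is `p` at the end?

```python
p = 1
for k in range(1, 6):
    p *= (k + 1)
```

Let's trace through this code step by step.

Initialize: p = 1
Entering loop: for k in range(1, 6):

After execution: p = 720
720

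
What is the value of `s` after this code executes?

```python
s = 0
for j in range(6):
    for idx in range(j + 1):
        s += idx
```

Let's trace through this code step by step.

Initialize: s = 0
Entering loop: for j in range(6):

After execution: s = 35
35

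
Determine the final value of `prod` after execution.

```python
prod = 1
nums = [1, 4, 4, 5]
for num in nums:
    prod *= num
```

Let's trace through this code step by step.

Initialize: prod = 1
Initialize: nums = [1, 4, 4, 5]
Entering loop: for num in nums:

After execution: prod = 80
80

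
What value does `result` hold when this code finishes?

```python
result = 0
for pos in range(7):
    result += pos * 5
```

Let's trace through this code step by step.

Initialize: result = 0
Entering loop: for pos in range(7):

After execution: result = 105
105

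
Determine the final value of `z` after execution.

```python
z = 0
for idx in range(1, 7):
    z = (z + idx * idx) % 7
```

Let's trace through this code step by step.

Initialize: z = 0
Entering loop: for idx in range(1, 7):

After execution: z = 0
0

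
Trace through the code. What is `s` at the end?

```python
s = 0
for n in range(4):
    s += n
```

Let's trace through this code step by step.

Initialize: s = 0
Entering loop: for n in range(4):

After execution: s = 6
6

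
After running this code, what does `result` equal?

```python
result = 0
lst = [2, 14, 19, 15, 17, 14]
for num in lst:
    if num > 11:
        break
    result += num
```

Let's trace through this code step by step.

Initialize: result = 0
Initialize: lst = [2, 14, 19, 15, 17, 14]
Entering loop: for num in lst:

After execution: result = 2
2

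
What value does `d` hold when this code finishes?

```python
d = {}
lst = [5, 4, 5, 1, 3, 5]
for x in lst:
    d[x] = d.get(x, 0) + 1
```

Let's trace through this code step by step.

Initialize: d = {}
Initialize: lst = [5, 4, 5, 1, 3, 5]
Entering loop: for x in lst:

After execution: d = {5: 3, 4: 1, 1: 1, 3: 1}
{5: 3, 4: 1, 1: 1, 3: 1}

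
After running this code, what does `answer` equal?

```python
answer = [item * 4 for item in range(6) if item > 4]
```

Let's trace through this code step by step.

Initialize: answer = [item * 4 for item in range(6) if item > 4]

After execution: answer = [20]
[20]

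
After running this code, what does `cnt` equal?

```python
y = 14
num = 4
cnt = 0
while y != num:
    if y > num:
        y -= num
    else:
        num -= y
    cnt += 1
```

Let's trace through this code step by step.

Initialize: y = 14
Initialize: num = 4
Initialize: cnt = 0
Entering loop: while y != num:

After execution: cnt = 4
4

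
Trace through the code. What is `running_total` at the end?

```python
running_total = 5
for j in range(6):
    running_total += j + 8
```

Let's trace through this code step by step.

Initialize: running_total = 5
Entering loop: for j in range(6):

After execution: running_total = 68
68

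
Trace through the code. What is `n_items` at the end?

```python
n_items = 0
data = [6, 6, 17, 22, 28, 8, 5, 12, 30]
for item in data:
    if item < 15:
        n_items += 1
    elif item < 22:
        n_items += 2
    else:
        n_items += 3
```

Let's trace through this code step by step.

Initialize: n_items = 0
Initialize: data = [6, 6, 17, 22, 28, 8, 5, 12, 30]
Entering loop: for item in data:

After execution: n_items = 16
16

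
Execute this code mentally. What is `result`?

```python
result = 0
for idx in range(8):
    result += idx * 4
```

Let's trace through this code step by step.

Initialize: result = 0
Entering loop: for idx in range(8):

After execution: result = 112
112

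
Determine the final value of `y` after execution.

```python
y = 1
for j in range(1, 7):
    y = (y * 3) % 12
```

Let's trace through this code step by step.

Initialize: y = 1
Entering loop: for j in range(1, 7):

After execution: y = 9
9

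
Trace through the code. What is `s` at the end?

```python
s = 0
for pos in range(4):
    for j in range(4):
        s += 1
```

Let's trace through this code step by step.

Initialize: s = 0
Entering loop: for pos in range(4):

After execution: s = 16
16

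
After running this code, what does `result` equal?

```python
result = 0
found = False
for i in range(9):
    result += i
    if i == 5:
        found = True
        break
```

Let's trace through this code step by step.

Initialize: result = 0
Initialize: found = False
Entering loop: for i in range(9):

After execution: result = 15
15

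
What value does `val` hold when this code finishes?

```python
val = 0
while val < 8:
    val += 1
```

Let's trace through this code step by step.

Initialize: val = 0
Entering loop: while val < 8:

After execution: val = 8
8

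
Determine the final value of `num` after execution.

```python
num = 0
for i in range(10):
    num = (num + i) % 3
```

Let's trace through this code step by step.

Initialize: num = 0
Entering loop: for i in range(10):

After execution: num = 0
0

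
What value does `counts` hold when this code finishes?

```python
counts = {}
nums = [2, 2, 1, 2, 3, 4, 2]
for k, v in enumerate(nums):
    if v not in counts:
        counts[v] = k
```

Let's trace through this code step by step.

Initialize: counts = {}
Initialize: nums = [2, 2, 1, 2, 3, 4, 2]
Entering loop: for k, v in enumerate(nums):

After execution: counts = {2: 0, 1: 2, 3: 4, 4: 5}
{2: 0, 1: 2, 3: 4, 4: 5}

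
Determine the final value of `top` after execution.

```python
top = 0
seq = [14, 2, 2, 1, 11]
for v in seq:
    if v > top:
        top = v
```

Let's trace through this code step by step.

Initialize: top = 0
Initialize: seq = [14, 2, 2, 1, 11]
Entering loop: for v in seq:

After execution: top = 14
14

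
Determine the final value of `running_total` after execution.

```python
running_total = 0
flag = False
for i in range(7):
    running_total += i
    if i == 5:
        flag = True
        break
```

Let's trace through this code step by step.

Initialize: running_total = 0
Initialize: flag = False
Entering loop: for i in range(7):

After execution: running_total = 15
15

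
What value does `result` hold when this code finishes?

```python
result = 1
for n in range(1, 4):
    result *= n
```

Let's trace through this code step by step.

Initialize: result = 1
Entering loop: for n in range(1, 4):

After execution: result = 6
6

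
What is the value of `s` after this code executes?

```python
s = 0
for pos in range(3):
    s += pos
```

Let's trace through this code step by step.

Initialize: s = 0
Entering loop: for pos in range(3):

After execution: s = 3
3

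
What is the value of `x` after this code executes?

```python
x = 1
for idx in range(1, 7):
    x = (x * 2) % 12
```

Let's trace through this code step by step.

Initialize: x = 1
Entering loop: for idx in range(1, 7):

After execution: x = 4
4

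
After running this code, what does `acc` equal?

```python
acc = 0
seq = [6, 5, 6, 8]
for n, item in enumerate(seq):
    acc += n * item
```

Let's trace through this code step by step.

Initialize: acc = 0
Initialize: seq = [6, 5, 6, 8]
Entering loop: for n, item in enumerate(seq):

After execution: acc = 41
41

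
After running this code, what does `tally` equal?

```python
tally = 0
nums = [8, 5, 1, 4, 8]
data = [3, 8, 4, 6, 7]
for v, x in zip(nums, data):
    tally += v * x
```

Let's trace through this code step by step.

Initialize: tally = 0
Initialize: nums = [8, 5, 1, 4, 8]
Initialize: data = [3, 8, 4, 6, 7]
Entering loop: for v, x in zip(nums, data):

After execution: tally = 148
148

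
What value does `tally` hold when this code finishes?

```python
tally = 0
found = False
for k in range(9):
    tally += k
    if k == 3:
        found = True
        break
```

Let's trace through this code step by step.

Initialize: tally = 0
Initialize: found = False
Entering loop: for k in range(9):

After execution: tally = 6
6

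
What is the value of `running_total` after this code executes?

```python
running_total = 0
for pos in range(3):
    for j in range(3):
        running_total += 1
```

Let's trace through this code step by step.

Initialize: running_total = 0
Entering loop: for pos in range(3):

After execution: running_total = 9
9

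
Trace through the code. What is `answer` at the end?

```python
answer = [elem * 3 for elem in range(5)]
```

Let's trace through this code step by step.

Initialize: answer = [elem * 3 for elem in range(5)]

After execution: answer = [0, 3, 6, 9, 12]
[0, 3, 6, 9, 12]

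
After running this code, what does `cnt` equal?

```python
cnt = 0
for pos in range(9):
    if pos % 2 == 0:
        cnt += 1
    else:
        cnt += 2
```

Let's trace through this code step by step.

Initialize: cnt = 0
Entering loop: for pos in range(9):

After execution: cnt = 13
13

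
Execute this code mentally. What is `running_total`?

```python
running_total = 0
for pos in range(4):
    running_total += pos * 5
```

Let's trace through this code step by step.

Initialize: running_total = 0
Entering loop: for pos in range(4):

After execution: running_total = 30
30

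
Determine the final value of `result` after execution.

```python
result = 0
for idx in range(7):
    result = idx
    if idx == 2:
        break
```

Let's trace through this code step by step.

Initialize: result = 0
Entering loop: for idx in range(7):

After execution: result = 2
2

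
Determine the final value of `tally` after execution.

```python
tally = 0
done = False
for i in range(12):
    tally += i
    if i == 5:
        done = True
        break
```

Let's trace through this code step by step.

Initialize: tally = 0
Initialize: done = False
Entering loop: for i in range(12):

After execution: tally = 15
15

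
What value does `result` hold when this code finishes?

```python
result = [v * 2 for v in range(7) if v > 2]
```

Let's trace through this code step by step.

Initialize: result = [v * 2 for v in range(7) if v > 2]

After execution: result = [6, 8, 10, 12]
[6, 8, 10, 12]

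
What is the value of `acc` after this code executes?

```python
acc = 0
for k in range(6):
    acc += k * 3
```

Let's trace through this code step by step.

Initialize: acc = 0
Entering loop: for k in range(6):

After execution: acc = 45
45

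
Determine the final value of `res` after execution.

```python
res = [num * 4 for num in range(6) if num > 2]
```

Let's trace through this code step by step.

Initialize: res = [num * 4 for num in range(6) if num > 2]

After execution: res = [12, 16, 20]
[12, 16, 20]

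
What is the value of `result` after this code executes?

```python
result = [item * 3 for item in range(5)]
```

Let's trace through this code step by step.

Initialize: result = [item * 3 for item in range(5)]

After execution: result = [0, 3, 6, 9, 12]
[0, 3, 6, 9, 12]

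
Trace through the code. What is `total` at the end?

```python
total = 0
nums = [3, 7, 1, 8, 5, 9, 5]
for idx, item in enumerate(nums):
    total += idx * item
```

Let's trace through this code step by step.

Initialize: total = 0
Initialize: nums = [3, 7, 1, 8, 5, 9, 5]
Entering loop: for idx, item in enumerate(nums):

After execution: total = 128
128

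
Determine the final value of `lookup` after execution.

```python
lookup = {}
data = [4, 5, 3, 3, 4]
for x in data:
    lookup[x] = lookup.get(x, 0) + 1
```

Let's trace through this code step by step.

Initialize: lookup = {}
Initialize: data = [4, 5, 3, 3, 4]
Entering loop: for x in data:

After execution: lookup = {4: 2, 5: 1, 3: 2}
{4: 2, 5: 1, 3: 2}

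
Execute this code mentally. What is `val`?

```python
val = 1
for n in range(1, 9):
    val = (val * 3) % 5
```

Let's trace through this code step by step.

Initialize: val = 1
Entering loop: for n in range(1, 9):

After execution: val = 1
1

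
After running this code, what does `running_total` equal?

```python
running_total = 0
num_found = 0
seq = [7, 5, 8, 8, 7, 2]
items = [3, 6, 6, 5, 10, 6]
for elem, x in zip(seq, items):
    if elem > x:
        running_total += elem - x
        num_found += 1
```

Let's trace through this code step by step.

Initialize: running_total = 0
Initialize: num_found = 0
Initialize: seq = [7, 5, 8, 8, 7, 2]
Initialize: items = [3, 6, 6, 5, 10, 6]
Entering loop: for elem, x in zip(seq, items):

After execution: running_total = 9
9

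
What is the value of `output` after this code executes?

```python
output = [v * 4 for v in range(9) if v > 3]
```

Let's trace through this code step by step.

Initialize: output = [v * 4 for v in range(9) if v > 3]

After execution: output = [16, 20, 24, 28, 32]
[16, 20, 24, 28, 32]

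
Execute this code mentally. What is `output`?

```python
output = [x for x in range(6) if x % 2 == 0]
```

Let's trace through this code step by step.

Initialize: output = [x for x in range(6) if x % 2 == 0]

After execution: output = [0, 2, 4]
[0, 2, 4]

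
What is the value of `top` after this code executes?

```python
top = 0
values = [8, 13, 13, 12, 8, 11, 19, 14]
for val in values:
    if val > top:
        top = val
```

Let's trace through this code step by step.

Initialize: top = 0
Initialize: values = [8, 13, 13, 12, 8, 11, 19, 14]
Entering loop: for val in values:

After execution: top = 19
19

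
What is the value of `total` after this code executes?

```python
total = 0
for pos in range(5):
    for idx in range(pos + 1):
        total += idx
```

Let's trace through this code step by step.

Initialize: total = 0
Entering loop: for pos in range(5):

After execution: total = 20
20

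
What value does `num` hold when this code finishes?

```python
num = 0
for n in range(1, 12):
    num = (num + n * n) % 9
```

Let's trace through this code step by step.

Initialize: num = 0
Entering loop: for n in range(1, 12):

After execution: num = 2
2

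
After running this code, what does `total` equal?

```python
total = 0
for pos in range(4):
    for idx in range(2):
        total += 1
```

Let's trace through this code step by step.

Initialize: total = 0
Entering loop: for pos in range(4):

After execution: total = 8
8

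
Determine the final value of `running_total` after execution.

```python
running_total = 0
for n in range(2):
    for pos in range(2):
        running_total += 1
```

Let's trace through this code step by step.

Initialize: running_total = 0
Entering loop: for n in range(2):

After execution: running_total = 4
4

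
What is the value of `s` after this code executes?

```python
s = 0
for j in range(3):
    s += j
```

Let's trace through this code step by step.

Initialize: s = 0
Entering loop: for j in range(3):

After execution: s = 3
3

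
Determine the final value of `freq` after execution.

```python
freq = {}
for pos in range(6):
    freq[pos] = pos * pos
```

Let's trace through this code step by step.

Initialize: freq = {}
Entering loop: for pos in range(6):

After execution: freq = {0: 0, 1: 1, 2: 4, 3: 9, 4: 16, 5: 25}
{0: 0, 1: 1, 2: 4, 3: 9, 4: 16, 5: 25}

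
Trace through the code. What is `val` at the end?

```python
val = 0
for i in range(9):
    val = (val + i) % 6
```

Let's trace through this code step by step.

Initialize: val = 0
Entering loop: for i in range(9):

After execution: val = 0
0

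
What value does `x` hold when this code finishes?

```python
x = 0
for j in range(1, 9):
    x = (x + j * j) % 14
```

Let's trace through this code step by step.

Initialize: x = 0
Entering loop: for j in range(1, 9):

After execution: x = 8
8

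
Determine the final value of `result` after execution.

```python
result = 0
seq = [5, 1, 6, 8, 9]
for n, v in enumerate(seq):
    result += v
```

Let's trace through this code step by step.

Initialize: result = 0
Initialize: seq = [5, 1, 6, 8, 9]
Entering loop: for n, v in enumerate(seq):

After execution: result = 29
29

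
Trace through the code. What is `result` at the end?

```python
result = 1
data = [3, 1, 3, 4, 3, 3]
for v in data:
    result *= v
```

Let's trace through this code step by step.

Initialize: result = 1
Initialize: data = [3, 1, 3, 4, 3, 3]
Entering loop: for v in data:

After execution: result = 324
324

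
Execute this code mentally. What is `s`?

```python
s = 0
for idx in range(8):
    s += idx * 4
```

Let's trace through this code step by step.

Initialize: s = 0
Entering loop: for idx in range(8):

After execution: s = 112
112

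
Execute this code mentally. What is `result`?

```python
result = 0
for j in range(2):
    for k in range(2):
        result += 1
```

Let's trace through this code step by step.

Initialize: result = 0
Entering loop: for j in range(2):

After execution: result = 4
4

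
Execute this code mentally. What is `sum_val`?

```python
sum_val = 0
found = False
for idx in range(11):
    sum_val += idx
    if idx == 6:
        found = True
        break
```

Let's trace through this code step by step.

Initialize: sum_val = 0
Initialize: found = False
Entering loop: for idx in range(11):

After execution: sum_val = 21
21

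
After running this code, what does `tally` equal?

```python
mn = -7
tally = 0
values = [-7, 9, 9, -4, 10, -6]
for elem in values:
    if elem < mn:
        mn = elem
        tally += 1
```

Let's trace through this code step by step.

Initialize: mn = -7
Initialize: tally = 0
Initialize: values = [-7, 9, 9, -4, 10, -6]
Entering loop: for elem in values:

After execution: tally = 0
0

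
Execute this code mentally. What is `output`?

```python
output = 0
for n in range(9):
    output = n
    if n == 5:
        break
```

Let's trace through this code step by step.

Initialize: output = 0
Entering loop: for n in range(9):

After execution: output = 5
5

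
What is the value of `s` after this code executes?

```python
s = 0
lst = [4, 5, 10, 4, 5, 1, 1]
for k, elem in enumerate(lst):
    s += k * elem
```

Let's trace through this code step by step.

Initialize: s = 0
Initialize: lst = [4, 5, 10, 4, 5, 1, 1]
Entering loop: for k, elem in enumerate(lst):

After execution: s = 68
68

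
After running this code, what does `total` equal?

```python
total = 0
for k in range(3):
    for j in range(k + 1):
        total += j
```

Let's trace through this code step by step.

Initialize: total = 0
Entering loop: for k in range(3):

After execution: total = 4
4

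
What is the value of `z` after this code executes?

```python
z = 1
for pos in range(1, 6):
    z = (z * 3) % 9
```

Let's trace through this code step by step.

Initialize: z = 1
Entering loop: for pos in range(1, 6):

After execution: z = 0
0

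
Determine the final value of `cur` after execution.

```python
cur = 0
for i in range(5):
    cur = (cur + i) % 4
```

Let's trace through this code step by step.

Initialize: cur = 0
Entering loop: for i in range(5):

After execution: cur = 2
2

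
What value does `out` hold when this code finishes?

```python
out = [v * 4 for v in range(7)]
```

Let's trace through this code step by step.

Initialize: out = [v * 4 for v in range(7)]

After execution: out = [0, 4, 8, 12, 16, 20, 24]
[0, 4, 8, 12, 16, 20, 24]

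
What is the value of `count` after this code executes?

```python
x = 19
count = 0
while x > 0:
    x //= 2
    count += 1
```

Let's trace through this code step by step.

Initialize: x = 19
Initialize: count = 0
Entering loop: while x > 0:

After execution: count = 5
5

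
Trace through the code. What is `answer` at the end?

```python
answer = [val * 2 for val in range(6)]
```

Let's trace through this code step by step.

Initialize: answer = [val * 2 for val in range(6)]

After execution: answer = [0, 2, 4, 6, 8, 10]
[0, 2, 4, 6, 8, 10]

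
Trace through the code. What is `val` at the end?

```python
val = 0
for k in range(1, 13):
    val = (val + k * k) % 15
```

Let's trace through this code step by step.

Initialize: val = 0
Entering loop: for k in range(1, 13):

After execution: val = 5
5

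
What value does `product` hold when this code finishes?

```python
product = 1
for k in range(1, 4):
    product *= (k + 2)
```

Let's trace through this code step by step.

Initialize: product = 1
Entering loop: for k in range(1, 4):

After execution: product = 60
60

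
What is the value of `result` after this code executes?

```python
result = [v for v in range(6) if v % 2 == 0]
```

Let's trace through this code step by step.

Initialize: result = [v for v in range(6) if v % 2 == 0]

After execution: result = [0, 2, 4]
[0, 2, 4]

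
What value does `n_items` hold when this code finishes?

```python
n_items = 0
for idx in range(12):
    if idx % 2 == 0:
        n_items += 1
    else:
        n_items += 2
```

Let's trace through this code step by step.

Initialize: n_items = 0
Entering loop: for idx in range(12):

After execution: n_items = 18
18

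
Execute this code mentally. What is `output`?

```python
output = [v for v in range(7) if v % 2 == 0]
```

Let's trace through this code step by step.

Initialize: output = [v for v in range(7) if v % 2 == 0]

After execution: output = [0, 2, 4, 6]
[0, 2, 4, 6]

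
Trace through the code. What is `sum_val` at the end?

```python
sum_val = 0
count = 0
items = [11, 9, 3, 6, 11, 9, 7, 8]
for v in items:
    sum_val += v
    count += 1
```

Let's trace through this code step by step.

Initialize: sum_val = 0
Initialize: count = 0
Initialize: items = [11, 9, 3, 6, 11, 9, 7, 8]
Entering loop: for v in items:

After execution: sum_val = 64
64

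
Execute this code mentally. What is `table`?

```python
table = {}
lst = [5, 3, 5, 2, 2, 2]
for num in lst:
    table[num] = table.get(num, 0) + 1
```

Let's trace through this code step by step.

Initialize: table = {}
Initialize: lst = [5, 3, 5, 2, 2, 2]
Entering loop: for num in lst:

After execution: table = {5: 2, 3: 1, 2: 3}
{5: 2, 3: 1, 2: 3}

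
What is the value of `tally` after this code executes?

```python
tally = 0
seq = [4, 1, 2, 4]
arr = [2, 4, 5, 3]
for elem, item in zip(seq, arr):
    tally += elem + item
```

Let's trace through this code step by step.

Initialize: tally = 0
Initialize: seq = [4, 1, 2, 4]
Initialize: arr = [2, 4, 5, 3]
Entering loop: for elem, item in zip(seq, arr):

After execution: tally = 25
25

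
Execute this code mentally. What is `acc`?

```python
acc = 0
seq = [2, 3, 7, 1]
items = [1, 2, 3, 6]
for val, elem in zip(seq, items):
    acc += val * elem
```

Let's trace through this code step by step.

Initialize: acc = 0
Initialize: seq = [2, 3, 7, 1]
Initialize: items = [1, 2, 3, 6]
Entering loop: for val, elem in zip(seq, items):

After execution: acc = 35
35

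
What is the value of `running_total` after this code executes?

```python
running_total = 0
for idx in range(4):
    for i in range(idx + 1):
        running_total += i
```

Let's trace through this code step by step.

Initialize: running_total = 0
Entering loop: for idx in range(4):

After execution: running_total = 10
10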